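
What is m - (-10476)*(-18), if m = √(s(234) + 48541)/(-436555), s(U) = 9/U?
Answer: -188568 - √32813742/11350430 ≈ -1.8857e+5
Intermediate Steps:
m = -√32813742/11350430 (m = √(9/234 + 48541)/(-436555) = √(9*(1/234) + 48541)*(-1/436555) = √(1/26 + 48541)*(-1/436555) = √(1262067/26)*(-1/436555) = (√32813742/26)*(-1/436555) = -√32813742/11350430 ≈ -0.00050468)
m - (-10476)*(-18) = -√32813742/11350430 - (-10476)*(-18) = -√32813742/11350430 - 1*188568 = -√32813742/11350430 - 188568 = -188568 - √32813742/11350430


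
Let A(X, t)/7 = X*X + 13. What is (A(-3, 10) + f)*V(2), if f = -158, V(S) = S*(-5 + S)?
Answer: 24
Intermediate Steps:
A(X, t) = 91 + 7*X**2 (A(X, t) = 7*(X*X + 13) = 7*(X**2 + 13) = 7*(13 + X**2) = 91 + 7*X**2)
(A(-3, 10) + f)*V(2) = ((91 + 7*(-3)**2) - 158)*(2*(-5 + 2)) = ((91 + 7*9) - 158)*(2*(-3)) = ((91 + 63) - 158)*(-6) = (154 - 158)*(-6) = -4*(-6) = 24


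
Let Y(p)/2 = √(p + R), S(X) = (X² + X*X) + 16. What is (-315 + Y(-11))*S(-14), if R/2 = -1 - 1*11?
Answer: -128520 + 816*I*√35 ≈ -1.2852e+5 + 4827.5*I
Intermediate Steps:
R = -24 (R = 2*(-1 - 1*11) = 2*(-1 - 11) = 2*(-12) = -24)
S(X) = 16 + 2*X² (S(X) = (X² + X²) + 16 = 2*X² + 16 = 16 + 2*X²)
Y(p) = 2*√(-24 + p) (Y(p) = 2*√(p - 24) = 2*√(-24 + p))
(-315 + Y(-11))*S(-14) = (-315 + 2*√(-24 - 11))*(16 + 2*(-14)²) = (-315 + 2*√(-35))*(16 + 2*196) = (-315 + 2*(I*√35))*(16 + 392) = (-315 + 2*I*√35)*408 = -128520 + 816*I*√35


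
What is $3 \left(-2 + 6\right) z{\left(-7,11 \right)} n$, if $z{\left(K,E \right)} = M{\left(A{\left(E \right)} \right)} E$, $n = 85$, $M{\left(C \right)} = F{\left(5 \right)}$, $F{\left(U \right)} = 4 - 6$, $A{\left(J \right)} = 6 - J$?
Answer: $-22440$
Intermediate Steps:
$F{\left(U \right)} = -2$ ($F{\left(U \right)} = 4 - 6 = -2$)
$M{\left(C \right)} = -2$
$z{\left(K,E \right)} = - 2 E$
$3 \left(-2 + 6\right) z{\left(-7,11 \right)} n = 3 \left(-2 + 6\right) \left(\left(-2\right) 11\right) 85 = 3 \cdot 4 \left(-22\right) 85 = 12 \left(-22\right) 85 = \left(-264\right) 85 = -22440$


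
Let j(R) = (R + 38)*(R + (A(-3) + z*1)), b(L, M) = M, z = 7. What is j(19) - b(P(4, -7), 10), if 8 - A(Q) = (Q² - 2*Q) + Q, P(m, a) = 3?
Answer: 1244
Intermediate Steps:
A(Q) = 8 + Q - Q² (A(Q) = 8 - ((Q² - 2*Q) + Q) = 8 - (Q² - Q) = 8 + (Q - Q²) = 8 + Q - Q²)
j(R) = (3 + R)*(38 + R) (j(R) = (R + 38)*(R + ((8 - 3 - 1*(-3)²) + 7*1)) = (38 + R)*(R + ((8 - 3 - 1*9) + 7)) = (38 + R)*(R + ((8 - 3 - 9) + 7)) = (38 + R)*(R + (-4 + 7)) = (38 + R)*(R + 3) = (38 + R)*(3 + R) = (3 + R)*(38 + R))
j(19) - b(P(4, -7), 10) = (114 + 19² + 41*19) - 1*10 = (114 + 361 + 779) - 10 = 1254 - 10 = 1244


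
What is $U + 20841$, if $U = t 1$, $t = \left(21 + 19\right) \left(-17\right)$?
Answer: $20161$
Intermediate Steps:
$t = -680$ ($t = 40 \left(-17\right) = -680$)
$U = -680$ ($U = \left(-680\right) 1 = -680$)
$U + 20841 = -680 + 20841 = 20161$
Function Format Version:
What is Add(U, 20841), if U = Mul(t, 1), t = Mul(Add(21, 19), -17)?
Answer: 20161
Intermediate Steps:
t = -680 (t = Mul(40, -17) = -680)
U = -680 (U = Mul(-680, 1) = -680)
Add(U, 20841) = Add(-680, 20841) = 20161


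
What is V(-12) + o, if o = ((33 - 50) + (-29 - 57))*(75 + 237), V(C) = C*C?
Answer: -31992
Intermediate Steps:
V(C) = C²
o = -32136 (o = (-17 - 86)*312 = -103*312 = -32136)
V(-12) + o = (-12)² - 32136 = 144 - 32136 = -31992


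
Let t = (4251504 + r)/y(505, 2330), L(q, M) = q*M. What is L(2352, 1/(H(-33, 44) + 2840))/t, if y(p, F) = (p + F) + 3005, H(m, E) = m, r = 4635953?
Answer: 1962240/3563870257 ≈ 0.00055059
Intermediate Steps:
y(p, F) = 3005 + F + p (y(p, F) = (F + p) + 3005 = 3005 + F + p)
L(q, M) = M*q
t = 8887457/5840 (t = (4251504 + 4635953)/(3005 + 2330 + 505) = 8887457/5840 ≈ 1521.8)
L(2352, 1/(H(-33, 44) + 2840))/t = (2352/(-33 + 2840))/(8887457/5840) = (2352/2807)*(5840/8887457) = ((1/2807)*2352)*(5840/8887457) = (336/401)*(5840/8887457) = 1962240/3563870257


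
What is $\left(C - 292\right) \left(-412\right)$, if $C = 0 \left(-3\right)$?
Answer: $120304$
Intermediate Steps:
$C = 0$
$\left(C - 292\right) \left(-412\right) = \left(0 - 292\right) \left(-412\right) = \left(-292\right) \left(-412\right) = 120304$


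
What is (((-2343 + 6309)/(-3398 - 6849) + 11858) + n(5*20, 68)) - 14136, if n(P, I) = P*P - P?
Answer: 78098668/10247 ≈ 7621.6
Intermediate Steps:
n(P, I) = P² - P
(((-2343 + 6309)/(-3398 - 6849) + 11858) + n(5*20, 68)) - 14136 = (((-2343 + 6309)/(-3398 - 6849) + 11858) + (5*20)*(-1 + 5*20)) - 14136 = ((3966/(-10247) + 11858) + 100*(-1 + 100)) - 14136 = ((3966*(-1/10247) + 11858) + 100*99) - 14136 = ((-3966/10247 + 11858) + 9900) - 14136 = (121504960/10247 + 9900) - 14136 = 222950260/10247 - 14136 = 78098668/10247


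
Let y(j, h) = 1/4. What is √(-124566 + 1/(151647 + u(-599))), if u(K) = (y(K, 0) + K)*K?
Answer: I*√10591844090026738/291599 ≈ 352.94*I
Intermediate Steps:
y(j, h) = ¼
u(K) = K*(¼ + K) (u(K) = (¼ + K)*K = K*(¼ + K))
√(-124566 + 1/(151647 + u(-599))) = √(-124566 + 1/(151647 - 599*(¼ - 599))) = √(-124566 + 1/(151647 - 599*(-2395/4))) = √(-124566 + 1/(151647 + 1434605/4)) = √(-124566 + 1/(2041193/4)) = √(-124566 + 4/2041193) = √(-254263247234/2041193) = I*√10591844090026738/291599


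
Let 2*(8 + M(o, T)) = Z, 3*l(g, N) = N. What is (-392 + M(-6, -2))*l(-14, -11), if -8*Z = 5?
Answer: 23485/16 ≈ 1467.8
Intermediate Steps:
Z = -5/8 (Z = -1/8*5 = -5/8 ≈ -0.62500)
l(g, N) = N/3
M(o, T) = -133/16 (M(o, T) = -8 + (1/2)*(-5/8) = -8 - 5/16 = -133/16)
(-392 + M(-6, -2))*l(-14, -11) = (-392 - 133/16)*((1/3)*(-11)) = -6405/16*(-11/3) = 23485/16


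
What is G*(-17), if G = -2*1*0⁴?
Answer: 0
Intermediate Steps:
G = 0 (G = -2*0 = 0)
G*(-17) = 0*(-17) = 0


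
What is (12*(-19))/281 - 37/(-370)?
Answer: -1999/2810 ≈ -0.71139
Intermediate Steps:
(12*(-19))/281 - 37/(-370) = -228*1/281 - 37*(-1/370) = -228/281 + ⅒ = -1999/2810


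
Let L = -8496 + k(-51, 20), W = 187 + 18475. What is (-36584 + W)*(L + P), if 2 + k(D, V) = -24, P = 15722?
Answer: -129038400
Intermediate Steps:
k(D, V) = -26 (k(D, V) = -2 - 24 = -26)
W = 18662
L = -8522 (L = -8496 - 26 = -8522)
(-36584 + W)*(L + P) = (-36584 + 18662)*(-8522 + 15722) = -17922*7200 = -129038400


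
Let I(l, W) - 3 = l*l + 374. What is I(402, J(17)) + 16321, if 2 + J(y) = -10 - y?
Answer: 178302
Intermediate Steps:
J(y) = -12 - y (J(y) = -2 + (-10 - y) = -12 - y)
I(l, W) = 377 + l² (I(l, W) = 3 + (l*l + 374) = 3 + (l² + 374) = 3 + (374 + l²) = 377 + l²)
I(402, J(17)) + 16321 = (377 + 402²) + 16321 = (377 + 161604) + 16321 = 161981 + 16321 = 178302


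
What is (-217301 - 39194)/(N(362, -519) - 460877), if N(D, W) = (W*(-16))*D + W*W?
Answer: -256495/2814532 ≈ -0.091132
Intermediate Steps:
N(D, W) = W² - 16*D*W (N(D, W) = (-16*W)*D + W² = -16*D*W + W² = W² - 16*D*W)
(-217301 - 39194)/(N(362, -519) - 460877) = (-217301 - 39194)/(-519*(-519 - 16*362) - 460877) = -256495/(-519*(-519 - 5792) - 460877) = -256495/(-519*(-6311) - 460877) = -256495/(3275409 - 460877) = -256495/2814532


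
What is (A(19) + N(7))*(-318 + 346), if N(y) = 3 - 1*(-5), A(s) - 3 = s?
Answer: 840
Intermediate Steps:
A(s) = 3 + s
N(y) = 8 (N(y) = 3 + 5 = 8)
(A(19) + N(7))*(-318 + 346) = ((3 + 19) + 8)*(-318 + 346) = (22 + 8)*28 = 30*28 = 840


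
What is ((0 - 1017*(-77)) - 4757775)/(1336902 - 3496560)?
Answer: 779911/359943 ≈ 2.1668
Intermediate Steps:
((0 - 1017*(-77)) - 4757775)/(1336902 - 3496560) = ((0 + 78309) - 4757775)/(-2159658) = (78309 - 4757775)*(-1/2159658) = -4679466*(-1/2159658) = 779911/359943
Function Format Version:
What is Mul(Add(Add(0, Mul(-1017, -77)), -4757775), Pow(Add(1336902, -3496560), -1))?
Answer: Rational(779911, 359943) ≈ 2.1668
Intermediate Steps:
Mul(Add(Add(0, Mul(-1017, -77)), -4757775), Pow(Add(1336902, -3496560), -1)) = Mul(Add(Add(0, 78309), -4757775), Pow(-2159658, -1)) = Mul(Add(78309, -4757775), Rational(-1, 2159658)) = Mul(-4679466, Rational(-1, 2159658)) = Rational(779911, 359943)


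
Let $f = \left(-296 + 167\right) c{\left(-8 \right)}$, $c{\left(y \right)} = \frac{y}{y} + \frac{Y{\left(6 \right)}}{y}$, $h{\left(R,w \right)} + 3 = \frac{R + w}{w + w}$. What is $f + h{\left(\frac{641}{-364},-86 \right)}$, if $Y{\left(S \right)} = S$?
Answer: $- \frac{2174987}{62608} \approx -34.74$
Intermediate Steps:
$h{\left(R,w \right)} = -3 + \frac{R + w}{2 w}$ ($h{\left(R,w \right)} = -3 + \frac{R + w}{w + w} = -3 + \frac{R + w}{2 w}$)
$c{\left(y \right)} = 1 + \frac{6}{y}$ ($c{\left(y \right)} = \frac{y}{y} + \frac{6}{y} = 1 + \frac{6}{y}$)
$f = - \frac{129}{4}$ ($f = \left(-296 + 167\right) \frac{6 - 8}{-8} = - 129 \left(\left(- \frac{1}{8}\right) \left(-2\right)\right) = \left(-129\right) \frac{1}{4} = - \frac{129}{4} \approx -32.25$)
$f + h{\left(\frac{641}{-364},-86 \right)} = - \frac{129}{4} + \frac{\frac{641}{-364} - -430}{2 \left(-86\right)} = - \frac{129}{4} + \frac{1}{2} \left(- \frac{1}{86}\right) \left(641 \left(- \frac{1}{364}\right) + 430\right) = - \frac{129}{4} + \frac{1}{2} \left(- \frac{1}{86}\right) \left(- \frac{641}{364} + 430\right) = - \frac{129}{4} + \frac{1}{2} \left(- \frac{1}{86}\right) \frac{155879}{364} = - \frac{129}{4} - \frac{155879}{62608} = - \frac{2174987}{62608}$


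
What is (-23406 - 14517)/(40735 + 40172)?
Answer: -12641/26969 ≈ -0.46872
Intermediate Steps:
(-23406 - 14517)/(40735 + 40172) = -37923/80907 = -37923*1/80907 = -12641/26969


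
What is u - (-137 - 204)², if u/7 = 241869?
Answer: 1576802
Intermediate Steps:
u = 1693083 (u = 7*241869 = 1693083)
u - (-137 - 204)² = 1693083 - (-137 - 204)² = 1693083 - 1*(-341)² = 1693083 - 1*116281 = 1693083 - 116281 = 1576802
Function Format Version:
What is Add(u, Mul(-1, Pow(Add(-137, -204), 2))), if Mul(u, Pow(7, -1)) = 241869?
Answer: 1576802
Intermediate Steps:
u = 1693083 (u = Mul(7, 241869) = 1693083)
Add(u, Mul(-1, Pow(Add(-137, -204), 2))) = Add(1693083, Mul(-1, Pow(Add(-137, -204), 2))) = Add(1693083, Mul(-1, Pow(-341, 2))) = Add(1693083, Mul(-1, 116281)) = Add(1693083, -116281) = 1576802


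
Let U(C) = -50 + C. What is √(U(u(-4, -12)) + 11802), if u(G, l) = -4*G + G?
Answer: 2*√2941 ≈ 108.46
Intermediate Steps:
u(G, l) = -3*G
√(U(u(-4, -12)) + 11802) = √((-50 - 3*(-4)) + 11802) = √((-50 + 12) + 11802) = √(-38 + 11802) = √11764 = 2*√2941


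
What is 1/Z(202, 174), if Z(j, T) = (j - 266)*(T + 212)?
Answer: -1/24704 ≈ -4.0479e-5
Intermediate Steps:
Z(j, T) = (-266 + j)*(212 + T)
1/Z(202, 174) = 1/(-56392 - 266*174 + 212*202 + 174*202) = 1/(-56392 - 46284 + 42824 + 35148) = 1/(-24704) = -1/24704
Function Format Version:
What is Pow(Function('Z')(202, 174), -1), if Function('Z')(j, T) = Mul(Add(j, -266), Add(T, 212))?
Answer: Rational(-1, 24704) ≈ -4.0479e-5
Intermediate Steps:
Function('Z')(j, T) = Mul(Add(-266, j), Add(212, T))
Pow(Function('Z')(202, 174), -1) = Pow(Add(-56392, Mul(-266, 174), Mul(212, 202), Mul(174, 202)), -1) = Pow(Add(-56392, -46284, 42824, 35148), -1) = Pow(-24704, -1) = Rational(-1, 24704)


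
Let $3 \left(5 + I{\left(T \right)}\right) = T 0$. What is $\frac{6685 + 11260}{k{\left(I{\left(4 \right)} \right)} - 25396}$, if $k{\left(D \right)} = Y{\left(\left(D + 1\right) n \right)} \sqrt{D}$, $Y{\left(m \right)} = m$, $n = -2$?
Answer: $- \frac{113932805}{161239284} - \frac{17945 i \sqrt{5}}{80619642} \approx -0.70661 - 0.00049772 i$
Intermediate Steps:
$I{\left(T \right)} = -5$ ($I{\left(T \right)} = -5 + \frac{T 0}{3} = -5 + \frac{1}{3} \cdot 0 = -5 + 0 = -5$)
$k{\left(D \right)} = \sqrt{D} \left(-2 - 2 D\right)$ ($k{\left(D \right)} = \left(D + 1\right) \left(-2\right) \sqrt{D} = \left(1 + D\right) \left(-2\right) \sqrt{D} = \left(-2 - 2 D\right) \sqrt{D} = \sqrt{D} \left(-2 - 2 D\right)$)
$\frac{6685 + 11260}{k{\left(I{\left(4 \right)} \right)} - 25396} = \frac{6685 + 11260}{2 \sqrt{-5} \left(-1 - -5\right) - 25396} = \frac{17945}{2 i \sqrt{5} \left(-1 + 5\right) - 25396} = \frac{17945}{2 i \sqrt{5} \cdot 4 - 25396} = \frac{17945}{8 i \sqrt{5} - 25396} = \frac{17945}{-25396 + 8 i \sqrt{5}}$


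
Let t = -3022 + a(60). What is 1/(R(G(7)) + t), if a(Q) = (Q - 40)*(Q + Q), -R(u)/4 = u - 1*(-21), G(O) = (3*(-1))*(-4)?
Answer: -1/754 ≈ -0.0013263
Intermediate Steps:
G(O) = 12 (G(O) = -3*(-4) = 12)
R(u) = -84 - 4*u (R(u) = -4*(u - 1*(-21)) = -4*(u + 21) = -4*(21 + u) = -84 - 4*u)
a(Q) = 2*Q*(-40 + Q) (a(Q) = (-40 + Q)*(2*Q) = 2*Q*(-40 + Q))
t = -622 (t = -3022 + 2*60*(-40 + 60) = -3022 + 2*60*20 = -3022 + 2400 = -622)
1/(R(G(7)) + t) = 1/((-84 - 4*12) - 622) = 1/((-84 - 48) - 622) = 1/(-132 - 622) = 1/(-754) = -1/754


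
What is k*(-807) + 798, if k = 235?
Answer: -188847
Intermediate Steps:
k*(-807) + 798 = 235*(-807) + 798 = -189645 + 798 = -188847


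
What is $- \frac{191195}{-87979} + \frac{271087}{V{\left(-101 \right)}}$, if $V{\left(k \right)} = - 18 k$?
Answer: $\frac{24197555683}{159945822} \approx 151.29$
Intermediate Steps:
$- \frac{191195}{-87979} + \frac{271087}{V{\left(-101 \right)}} = - \frac{191195}{-87979} + \frac{271087}{\left(-18\right) \left(-101\right)} = \left(-191195\right) \left(- \frac{1}{87979}\right) + \frac{271087}{1818} = \frac{191195}{87979} + 271087 \cdot \frac{1}{1818} = \frac{191195}{87979} + \frac{271087}{1818} = \frac{24197555683}{159945822}$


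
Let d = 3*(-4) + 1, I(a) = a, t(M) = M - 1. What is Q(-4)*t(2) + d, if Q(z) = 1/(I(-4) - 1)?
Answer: -56/5 ≈ -11.200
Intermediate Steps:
t(M) = -1 + M
Q(z) = -1/5 (Q(z) = 1/(-4 - 1) = 1/(-5) = -1/5)
d = -11 (d = -12 + 1 = -11)
Q(-4)*t(2) + d = -(-1 + 2)/5 - 11 = -1/5*1 - 11 = -1/5 - 11 = -56/5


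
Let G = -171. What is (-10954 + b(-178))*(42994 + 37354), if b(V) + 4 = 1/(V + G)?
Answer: -307278311364/349 ≈ -8.8045e+8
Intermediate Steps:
b(V) = -4 + 1/(-171 + V) (b(V) = -4 + 1/(V - 171) = -4 + 1/(-171 + V))
(-10954 + b(-178))*(42994 + 37354) = (-10954 + (685 - 4*(-178))/(-171 - 178))*(42994 + 37354) = (-10954 + (685 + 712)/(-349))*80348 = (-10954 - 1/349*1397)*80348 = (-10954 - 1397/349)*80348 = -3824343/349*80348 = -307278311364/349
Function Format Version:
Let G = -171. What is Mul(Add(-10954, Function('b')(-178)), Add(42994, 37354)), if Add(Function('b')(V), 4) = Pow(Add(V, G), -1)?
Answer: Rational(-307278311364, 349) ≈ -8.8045e+8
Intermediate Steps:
Function('b')(V) = Add(-4, Pow(Add(-171, V), -1)) (Function('b')(V) = Add(-4, Pow(Add(V, -171), -1)) = Add(-4, Pow(Add(-171, V), -1)))
Mul(Add(-10954, Function('b')(-178)), Add(42994, 37354)) = Mul(Add(-10954, Mul(Pow(Add(-171, -178), -1), Add(685, Mul(-4, -178)))), Add(42994, 37354)) = Mul(Add(-10954, Mul(Pow(-349, -1), Add(685, 712))), 80348) = Mul(Add(-10954, Mul(Rational(-1, 349), 1397)), 80348) = Mul(Add(-10954, Rational(-1397, 349)), 80348) = Mul(Rational(-3824343, 349), 80348) = Rational(-307278311364, 349)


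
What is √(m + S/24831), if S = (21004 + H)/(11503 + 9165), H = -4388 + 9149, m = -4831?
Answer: I*√35344338493117941199/85534518 ≈ 69.505*I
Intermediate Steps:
H = 4761
S = 25765/20668 (S = (21004 + 4761)/(11503 + 9165) = 25765/20668 ≈ 1.2466)
√(m + S/24831) = √(-4831 + (25765/20668)/24831) = √(-4831 + (25765/20668)*(1/24831)) = √(-4831 + 25765/513207108) = √(-2479303512983/513207108) = I*√35344338493117941199/85534518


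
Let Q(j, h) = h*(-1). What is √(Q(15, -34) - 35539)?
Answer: 3*I*√3945 ≈ 188.43*I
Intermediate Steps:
Q(j, h) = -h
√(Q(15, -34) - 35539) = √(-1*(-34) - 35539) = √(34 - 35539) = √(-35505) = 3*I*√3945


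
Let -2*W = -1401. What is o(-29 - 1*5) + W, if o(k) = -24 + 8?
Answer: 1369/2 ≈ 684.50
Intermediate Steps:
o(k) = -16
W = 1401/2 (W = -½*(-1401) = 1401/2 ≈ 700.50)
o(-29 - 1*5) + W = -16 + 1401/2 = 1369/2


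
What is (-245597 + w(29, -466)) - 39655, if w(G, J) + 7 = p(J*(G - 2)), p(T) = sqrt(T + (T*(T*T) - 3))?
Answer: -285259 + I*sqrt(1991815213953) ≈ -2.8526e+5 + 1.4113e+6*I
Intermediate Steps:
p(T) = sqrt(-3 + T + T**3) (p(T) = sqrt(T + (T*T**2 - 3)) = sqrt(T + (T**3 - 3)) = sqrt(T + (-3 + T**3)) = sqrt(-3 + T + T**3))
w(G, J) = -7 + sqrt(-3 + J*(-2 + G) + J**3*(-2 + G)**3) (w(G, J) = -7 + sqrt(-3 + J*(G - 2) + (J*(G - 2))**3) = -7 + sqrt(-3 + J*(-2 + G) + (J*(-2 + G))**3) = -7 + sqrt(-3 + J*(-2 + G) + J**3*(-2 + G)**3))
(-245597 + w(29, -466)) - 39655 = (-245597 + (-7 + sqrt(-3 - 466*(-2 + 29) + (-466)**3*(-2 + 29)**3))) - 39655 = (-245597 + (-7 + sqrt(-3 - 466*27 - 101194696*27**3))) - 39655 = (-245597 + (-7 + sqrt(-3 - 12582 - 101194696*19683))) - 39655 = (-245597 + (-7 + sqrt(-3 - 12582 - 1991815201368))) - 39655 = (-245597 + (-7 + sqrt(-1991815213953))) - 39655 = (-245597 + (-7 + I*sqrt(1991815213953))) - 39655 = (-245604 + I*sqrt(1991815213953)) - 39655 = -285259 + I*sqrt(1991815213953)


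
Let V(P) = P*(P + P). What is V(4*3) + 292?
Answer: 580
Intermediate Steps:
V(P) = 2*P² (V(P) = P*(2*P) = 2*P²)
V(4*3) + 292 = 2*(4*3)² + 292 = 2*12² + 292 = 2*144 + 292 = 288 + 292 = 580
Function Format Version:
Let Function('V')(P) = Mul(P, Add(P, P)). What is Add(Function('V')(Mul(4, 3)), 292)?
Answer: 580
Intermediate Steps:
Function('V')(P) = Mul(2, Pow(P, 2)) (Function('V')(P) = Mul(P, Mul(2, P)) = Mul(2, Pow(P, 2)))
Add(Function('V')(Mul(4, 3)), 292) = Add(Mul(2, Pow(Mul(4, 3), 2)), 292) = Add(Mul(2, Pow(12, 2)), 292) = Add(Mul(2, 144), 292) = Add(288, 292) = 580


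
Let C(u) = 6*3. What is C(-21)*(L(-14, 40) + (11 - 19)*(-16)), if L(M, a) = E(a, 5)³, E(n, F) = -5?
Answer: 54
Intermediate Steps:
C(u) = 18
L(M, a) = -125 (L(M, a) = (-5)³ = -125)
C(-21)*(L(-14, 40) + (11 - 19)*(-16)) = 18*(-125 + (11 - 19)*(-16)) = 18*(-125 - 8*(-16)) = 18*(-125 + 128) = 18*3 = 54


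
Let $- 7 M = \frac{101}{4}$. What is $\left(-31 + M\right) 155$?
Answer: $- \frac{150195}{28} \approx -5364.1$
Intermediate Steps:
$M = - \frac{101}{28}$ ($M = - \frac{101 \cdot \frac{1}{4}}{7} = \left(- \frac{1}{7}\right) \frac{101}{4} = - \frac{101}{28} \approx -3.6071$)
$\left(-31 + M\right) 155 = \left(-31 - \frac{101}{28}\right) 155 = \left(- \frac{969}{28}\right) 155 = - \frac{150195}{28}$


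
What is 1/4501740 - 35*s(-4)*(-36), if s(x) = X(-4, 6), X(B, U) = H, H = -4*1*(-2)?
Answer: 45377539201/4501740 ≈ 10080.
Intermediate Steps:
H = 8 (H = -4*(-2) = 8)
X(B, U) = 8
s(x) = 8
1/4501740 - 35*s(-4)*(-36) = 1/4501740 - 35*8*(-36) = 1/4501740 - 280*(-36) = 1/4501740 - 1*(-10080) = 1/4501740 + 10080 = 45377539201/4501740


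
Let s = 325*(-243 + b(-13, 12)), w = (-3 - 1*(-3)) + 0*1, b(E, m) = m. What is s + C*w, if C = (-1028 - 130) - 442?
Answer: -75075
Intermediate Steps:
C = -1600 (C = -1158 - 442 = -1600)
w = 0 (w = (-3 + 3) + 0 = 0 + 0 = 0)
s = -75075 (s = 325*(-243 + 12) = 325*(-231) = -75075)
s + C*w = -75075 - 1600*0 = -75075 + 0 = -75075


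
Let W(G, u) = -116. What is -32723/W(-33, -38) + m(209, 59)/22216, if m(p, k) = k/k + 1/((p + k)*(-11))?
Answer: 535780047279/1899290272 ≈ 282.09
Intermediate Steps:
m(p, k) = 1 - 1/(11*(k + p)) (m(p, k) = 1 - 1/11/(k + p) = 1 - 1/(11*(k + p)))
-32723/W(-33, -38) + m(209, 59)/22216 = -32723/(-116) + ((-1/11 + 59 + 209)/(59 + 209))/22216 = -32723*(-1/116) + ((2947/11)/268)*(1/22216) = 32723/116 + ((1/268)*(2947/11))*(1/22216) = 32723/116 + (2947/2948)*(1/22216) = 32723/116 + 2947/65492768 = 535780047279/1899290272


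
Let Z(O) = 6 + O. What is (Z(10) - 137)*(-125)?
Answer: 15125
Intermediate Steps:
(Z(10) - 137)*(-125) = ((6 + 10) - 137)*(-125) = (16 - 137)*(-125) = -121*(-125) = 15125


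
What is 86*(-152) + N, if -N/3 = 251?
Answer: -13825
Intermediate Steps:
N = -753 (N = -3*251 = -753)
86*(-152) + N = 86*(-152) - 753 = -13072 - 753 = -13825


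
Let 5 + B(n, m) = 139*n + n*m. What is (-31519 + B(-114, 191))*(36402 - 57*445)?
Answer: -763142328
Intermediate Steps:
B(n, m) = -5 + 139*n + m*n (B(n, m) = -5 + (139*n + n*m) = -5 + (139*n + m*n) = -5 + 139*n + m*n)
(-31519 + B(-114, 191))*(36402 - 57*445) = (-31519 + (-5 + 139*(-114) + 191*(-114)))*(36402 - 57*445) = (-31519 + (-5 - 15846 - 21774))*(36402 - 25365) = (-31519 - 37625)*11037 = -69144*11037 = -763142328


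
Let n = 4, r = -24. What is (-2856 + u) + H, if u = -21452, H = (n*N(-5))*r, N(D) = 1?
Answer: -24404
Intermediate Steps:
H = -96 (H = (4*1)*(-24) = 4*(-24) = -96)
(-2856 + u) + H = (-2856 - 21452) - 96 = -24308 - 96 = -24404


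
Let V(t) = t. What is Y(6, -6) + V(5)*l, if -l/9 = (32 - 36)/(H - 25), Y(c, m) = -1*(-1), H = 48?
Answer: 203/23 ≈ 8.8261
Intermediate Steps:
Y(c, m) = 1
l = 36/23 (l = -9*(32 - 36)/(48 - 25) = -(-36)/23 = -9*(-4/23) = 36/23 ≈ 1.5652)
Y(6, -6) + V(5)*l = 1 + 5*(36/23) = 1 + 180/23 = 203/23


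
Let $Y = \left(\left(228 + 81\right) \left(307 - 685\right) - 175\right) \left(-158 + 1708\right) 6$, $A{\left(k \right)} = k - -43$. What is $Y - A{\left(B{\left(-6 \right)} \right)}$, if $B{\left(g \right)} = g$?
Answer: $-1087886137$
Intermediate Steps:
$A{\left(k \right)} = 43 + k$ ($A{\left(k \right)} = k + 43 = 43 + k$)
$Y = -1087886100$ ($Y = \left(309 \left(-378\right) - 175\right) 1550 \cdot 6 = \left(-116802 - 175\right) 1550 \cdot 6 = \left(-116977\right) 1550 \cdot 6 = \left(-181314350\right) 6 = -1087886100$)
$Y - A{\left(B{\left(-6 \right)} \right)} = -1087886100 - \left(43 - 6\right) = -1087886100 - 37 = -1087886137$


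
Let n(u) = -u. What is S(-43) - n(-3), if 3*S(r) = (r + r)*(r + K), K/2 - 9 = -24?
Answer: 6269/3 ≈ 2089.7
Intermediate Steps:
K = -30 (K = 18 + 2*(-24) = 18 - 48 = -30)
S(r) = 2*r*(-30 + r)/3 (S(r) = ((r + r)*(r - 30))/3 = ((2*r)*(-30 + r))/3 = (2*r*(-30 + r))/3 = 2*r*(-30 + r)/3)
S(-43) - n(-3) = (⅔)*(-43)*(-30 - 43) - (-1)*(-3) = (⅔)*(-43)*(-73) - 1*3 = 6278/3 - 3 = 6269/3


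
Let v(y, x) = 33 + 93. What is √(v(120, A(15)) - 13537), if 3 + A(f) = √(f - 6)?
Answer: I*√13411 ≈ 115.81*I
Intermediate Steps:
A(f) = -3 + √(-6 + f) (A(f) = -3 + √(f - 6) = -3 + √(-6 + f))
v(y, x) = 126
√(v(120, A(15)) - 13537) = √(126 - 13537) = √(-13411) = I*√13411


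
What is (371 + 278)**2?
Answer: 421201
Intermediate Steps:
(371 + 278)**2 = 649**2 = 421201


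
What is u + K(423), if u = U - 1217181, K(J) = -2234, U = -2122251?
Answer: -3341666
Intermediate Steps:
u = -3339432 (u = -2122251 - 1217181 = -3339432)
u + K(423) = -3339432 - 2234 = -3341666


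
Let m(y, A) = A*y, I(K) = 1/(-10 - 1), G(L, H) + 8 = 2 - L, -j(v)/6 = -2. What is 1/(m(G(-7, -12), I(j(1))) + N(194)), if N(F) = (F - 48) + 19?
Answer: 11/1814 ≈ 0.0060639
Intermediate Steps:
j(v) = 12 (j(v) = -6*(-2) = 12)
G(L, H) = -6 - L (G(L, H) = -8 + (2 - L) = -6 - L)
N(F) = -29 + F (N(F) = (-48 + F) + 19 = -29 + F)
I(K) = -1/11 (I(K) = 1/(-11) = -1/11)
1/(m(G(-7, -12), I(j(1))) + N(194)) = 1/(-(-6 - 1*(-7))/11 + (-29 + 194)) = 1/(-(-6 + 7)/11 + 165) = 1/(-1/11*1 + 165) = 1/(-1/11 + 165) = 1/(1814/11) = 11/1814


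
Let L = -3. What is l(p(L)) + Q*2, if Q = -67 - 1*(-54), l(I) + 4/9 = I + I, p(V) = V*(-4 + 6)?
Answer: -346/9 ≈ -38.444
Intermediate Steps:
p(V) = 2*V (p(V) = V*2 = 2*V)
l(I) = -4/9 + 2*I (l(I) = -4/9 + (I + I) = -4/9 + 2*I)
Q = -13 (Q = -67 + 54 = -13)
l(p(L)) + Q*2 = (-4/9 + 2*(2*(-3))) - 13*2 = (-4/9 + 2*(-6)) - 26 = (-4/9 - 12) - 26 = -112/9 - 26 = -346/9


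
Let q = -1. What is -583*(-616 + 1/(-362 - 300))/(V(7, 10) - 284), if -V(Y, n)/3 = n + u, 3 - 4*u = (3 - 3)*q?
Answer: -43226058/38065 ≈ -1135.6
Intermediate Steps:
u = ¾ (u = ¾ - (3 - 3)*(-1)/4 = ¾ - 0*(-1) = ¾ - ¼*0 = ¾ + 0 = ¾ ≈ 0.75000)
V(Y, n) = -9/4 - 3*n (V(Y, n) = -3*(n + ¾) = -3*(¾ + n) = -9/4 - 3*n)
-583*(-616 + 1/(-362 - 300))/(V(7, 10) - 284) = -583*(-616 + 1/(-362 - 300))/((-9/4 - 3*10) - 284) = -583*(-616 + 1/(-662))/((-9/4 - 30) - 284) = -583*(-616 - 1/662)/(-129/4 - 284) = -(-237743319)/(662*(-1265/4)) = -(-237743319)*(-4)/(662*1265) = -583*815586/418715 = -43226058/38065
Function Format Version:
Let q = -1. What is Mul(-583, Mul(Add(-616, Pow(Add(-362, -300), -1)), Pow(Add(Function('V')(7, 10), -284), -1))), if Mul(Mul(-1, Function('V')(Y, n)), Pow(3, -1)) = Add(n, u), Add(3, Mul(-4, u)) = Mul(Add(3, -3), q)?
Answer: Rational(-43226058, 38065) ≈ -1135.6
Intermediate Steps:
u = Rational(3, 4) (u = Add(Rational(3, 4), Mul(Rational(-1, 4), Mul(Add(3, -3), -1))) = Add(Rational(3, 4), Mul(Rational(-1, 4), Mul(0, -1))) = Add(Rational(3, 4), Mul(Rational(-1, 4), 0)) = Add(Rational(3, 4), 0) = Rational(3, 4) ≈ 0.75000)
Function('V')(Y, n) = Add(Rational(-9, 4), Mul(-3, n)) (Function('V')(Y, n) = Mul(-3, Add(n, Rational(3, 4))) = Mul(-3, Add(Rational(3, 4), n)) = Add(Rational(-9, 4), Mul(-3, n)))
Mul(-583, Mul(Add(-616, Pow(Add(-362, -300), -1)), Pow(Add(Function('V')(7, 10), -284), -1))) = Mul(-583, Mul(Add(-616, Pow(Add(-362, -300), -1)), Pow(Add(Add(Rational(-9, 4), Mul(-3, 10)), -284), -1))) = Mul(-583, Mul(Add(-616, Pow(-662, -1)), Pow(Add(Add(Rational(-9, 4), -30), -284), -1))) = Mul(-583, Mul(Add(-616, Rational(-1, 662)), Pow(Add(Rational(-129, 4), -284), -1))) = Mul(-583, Mul(Rational(-407793, 662), Pow(Rational(-1265, 4), -1))) = Mul(-583, Mul(Rational(-407793, 662), Rational(-4, 1265))) = Mul(-583, Rational(815586, 418715)) = Rational(-43226058, 38065)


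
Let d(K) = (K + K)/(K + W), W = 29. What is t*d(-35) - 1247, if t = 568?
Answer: 16139/3 ≈ 5379.7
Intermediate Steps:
d(K) = 2*K/(29 + K) (d(K) = (K + K)/(K + 29) = (2*K)/(29 + K) = 2*K/(29 + K))
t*d(-35) - 1247 = 568*(2*(-35)/(29 - 35)) - 1247 = 568*(2*(-35)/(-6)) - 1247 = 568*(2*(-35)*(-⅙)) - 1247 = 568*(35/3) - 1247 = 19880/3 - 1247 = 16139/3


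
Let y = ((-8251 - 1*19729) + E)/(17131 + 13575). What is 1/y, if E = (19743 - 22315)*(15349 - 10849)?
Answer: -1181/446230 ≈ -0.0026466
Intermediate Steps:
E = -11574000 (E = -2572*4500 = -11574000)
y = -446230/1181 (y = ((-8251 - 1*19729) - 11574000)/(17131 + 13575) = ((-8251 - 19729) - 11574000)/30706 = (-27980 - 11574000)*(1/30706) = -11601980*1/30706 = -446230/1181 ≈ -377.84)
1/y = 1/(-446230/1181) = -1181/446230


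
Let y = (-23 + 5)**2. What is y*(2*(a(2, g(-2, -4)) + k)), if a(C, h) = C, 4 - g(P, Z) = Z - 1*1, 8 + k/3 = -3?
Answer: -20088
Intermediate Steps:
k = -33 (k = -24 + 3*(-3) = -24 - 9 = -33)
g(P, Z) = 5 - Z (g(P, Z) = 4 - (Z - 1*1) = 4 - (Z - 1) = 4 - (-1 + Z) = 4 + (1 - Z) = 5 - Z)
y = 324 (y = (-18)**2 = 324)
y*(2*(a(2, g(-2, -4)) + k)) = 324*(2*(2 - 33)) = 324*(2*(-31)) = 324*(-62) = -20088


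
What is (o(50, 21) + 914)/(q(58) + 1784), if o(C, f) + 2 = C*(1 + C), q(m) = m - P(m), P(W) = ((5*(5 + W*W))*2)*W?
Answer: -577/325363 ≈ -0.0017734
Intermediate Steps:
P(W) = W*(50 + 10*W**2) (P(W) = ((5*(5 + W**2))*2)*W = ((25 + 5*W**2)*2)*W = (50 + 10*W**2)*W = W*(50 + 10*W**2))
q(m) = m - 10*m*(5 + m**2)
o(C, f) = -2 + C*(1 + C)
(o(50, 21) + 914)/(q(58) + 1784) = ((-2 + 50 + 50**2) + 914)/(58*(-49 - 10*58**2) + 1784) = ((-2 + 50 + 2500) + 914)/(58*(-49 - 10*3364) + 1784) = (2548 + 914)/(58*(-49 - 33640) + 1784) = 3462/(58*(-33689) + 1784) = 3462/(-1953962 + 1784) = 3462/(-1952178) = 3462*(-1/1952178) = -577/325363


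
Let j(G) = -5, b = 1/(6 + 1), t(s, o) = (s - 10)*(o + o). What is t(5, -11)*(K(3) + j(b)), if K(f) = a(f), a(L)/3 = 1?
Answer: -220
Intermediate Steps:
t(s, o) = 2*o*(-10 + s) (t(s, o) = (-10 + s)*(2*o) = 2*o*(-10 + s))
b = ⅐ (b = 1/7 = ⅐ ≈ 0.14286)
a(L) = 3 (a(L) = 3*1 = 3)
K(f) = 3
t(5, -11)*(K(3) + j(b)) = (2*(-11)*(-10 + 5))*(3 - 5) = (2*(-11)*(-5))*(-2) = 110*(-2) = -220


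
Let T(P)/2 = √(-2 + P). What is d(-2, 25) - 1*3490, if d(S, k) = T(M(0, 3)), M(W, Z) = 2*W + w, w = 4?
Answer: -3490 + 2*√2 ≈ -3487.2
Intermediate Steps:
M(W, Z) = 4 + 2*W (M(W, Z) = 2*W + 4 = 4 + 2*W)
T(P) = 2*√(-2 + P)
d(S, k) = 2*√2 (d(S, k) = 2*√(-2 + (4 + 2*0)) = 2*√(-2 + (4 + 0)) = 2*√(-2 + 4) = 2*√2)
d(-2, 25) - 1*3490 = 2*√2 - 1*3490 = 2*√2 - 3490 = -3490 + 2*√2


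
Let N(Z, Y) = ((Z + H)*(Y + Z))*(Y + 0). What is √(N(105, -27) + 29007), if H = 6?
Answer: 3*I*√22751 ≈ 452.5*I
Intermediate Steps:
N(Z, Y) = Y*(6 + Z)*(Y + Z) (N(Z, Y) = ((Z + 6)*(Y + Z))*(Y + 0) = ((6 + Z)*(Y + Z))*Y = Y*(6 + Z)*(Y + Z))
√(N(105, -27) + 29007) = √(-27*(105² + 6*(-27) + 6*105 - 27*105) + 29007) = √(-27*(11025 - 162 + 630 - 2835) + 29007) = √(-27*8658 + 29007) = √(-233766 + 29007) = √(-204759) = 3*I*√22751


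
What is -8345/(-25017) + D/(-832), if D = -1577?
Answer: 46394849/20814144 ≈ 2.2290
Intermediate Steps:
-8345/(-25017) + D/(-832) = -8345/(-25017) - 1577/(-832) = -8345*(-1/25017) - 1577*(-1/832) = 8345/25017 + 1577/832 = 46394849/20814144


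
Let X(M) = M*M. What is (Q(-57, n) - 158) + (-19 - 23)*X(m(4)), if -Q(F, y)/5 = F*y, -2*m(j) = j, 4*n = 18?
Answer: 1913/2 ≈ 956.50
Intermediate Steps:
n = 9/2 (n = (¼)*18 = 9/2 ≈ 4.5000)
m(j) = -j/2
Q(F, y) = -5*F*y
X(M) = M²
(Q(-57, n) - 158) + (-19 - 23)*X(m(4)) = (-5*(-57)*9/2 - 158) + (-19 - 23)*(-½*4)² = (2565/2 - 158) - 42*(-2)² = 2249/2 - 42*4 = 2249/2 - 168 = 1913/2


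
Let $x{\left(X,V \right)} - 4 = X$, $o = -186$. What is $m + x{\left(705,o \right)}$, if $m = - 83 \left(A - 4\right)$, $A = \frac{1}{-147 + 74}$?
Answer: $\frac{76076}{73} \approx 1042.1$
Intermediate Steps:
$A = - \frac{1}{73}$ ($A = \frac{1}{-73} = - \frac{1}{73} \approx -0.013699$)
$x{\left(X,V \right)} = 4 + X$
$m = \frac{24319}{73}$ ($m = - 83 \left(- \frac{1}{73} - 4\right) = \left(-83\right) \left(- \frac{293}{73}\right) = \frac{24319}{73} \approx 333.14$)
$m + x{\left(705,o \right)} = \frac{24319}{73} + \left(4 + 705\right) = \frac{24319}{73} + 709 = \frac{76076}{73}$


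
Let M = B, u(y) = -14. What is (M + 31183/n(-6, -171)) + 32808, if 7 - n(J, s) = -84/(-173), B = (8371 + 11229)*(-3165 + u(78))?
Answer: -70179197525/1127 ≈ -6.2271e+7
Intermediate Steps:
B = -62308400 (B = (8371 + 11229)*(-3165 - 14) = 19600*(-3179) = -62308400)
M = -62308400
n(J, s) = 1127/173 (n(J, s) = 7 - (-84)/(-173) = 7 - (-84)*(-1)/173 = 7 - 1*84/173 = 7 - 84/173 = 1127/173)
(M + 31183/n(-6, -171)) + 32808 = (-62308400 + 31183/(1127/173)) + 32808 = (-62308400 + 31183*(173/1127)) + 32808 = (-62308400 + 5394659/1127) + 32808 = -70216172141/1127 + 32808 = -70179197525/1127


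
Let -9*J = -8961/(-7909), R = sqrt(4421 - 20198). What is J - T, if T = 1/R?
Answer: -2987/23727 + I*sqrt(1753)/5259 ≈ -0.12589 + 0.0079614*I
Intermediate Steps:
R = 3*I*sqrt(1753) (R = sqrt(-15777) = 3*I*sqrt(1753) ≈ 125.61*I)
T = -I*sqrt(1753)/5259 (T = 1/(3*I*sqrt(1753)) = -I*sqrt(1753)/5259 ≈ -0.0079614*I)
J = -2987/23727 (J = -(-2987)/(3*(-7909)) = -(-2987)*(-1)/(3*7909) = -1/9*8961/7909 = -2987/23727 ≈ -0.12589)
J - T = -2987/23727 - (-1)*I*sqrt(1753)/5259 = -2987/23727 + I*sqrt(1753)/5259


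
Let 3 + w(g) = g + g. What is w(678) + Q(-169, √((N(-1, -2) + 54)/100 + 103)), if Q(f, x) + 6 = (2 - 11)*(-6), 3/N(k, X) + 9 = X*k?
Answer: 1401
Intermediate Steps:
w(g) = -3 + 2*g (w(g) = -3 + (g + g) = -3 + 2*g)
N(k, X) = 3/(-9 + X*k)
Q(f, x) = 48 (Q(f, x) = -6 + (2 - 11)*(-6) = -6 - 9*(-6) = -6 + 54 = 48)
w(678) + Q(-169, √((N(-1, -2) + 54)/100 + 103)) = (-3 + 2*678) + 48 = (-3 + 1356) + 48 = 1353 + 48 = 1401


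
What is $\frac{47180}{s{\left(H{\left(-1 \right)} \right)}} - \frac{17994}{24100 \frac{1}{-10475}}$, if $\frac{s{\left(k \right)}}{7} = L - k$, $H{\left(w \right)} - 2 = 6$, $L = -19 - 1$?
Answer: $\frac{25576031}{3374} \approx 7580.3$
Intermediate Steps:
$L = -20$ ($L = -19 - 1 = -20$)
$H{\left(w \right)} = 8$ ($H{\left(w \right)} = 2 + 6 = 8$)
$s{\left(k \right)} = -140 - 7 k$ ($s{\left(k \right)} = 7 \left(-20 - k\right) = -140 - 7 k$)
$\frac{47180}{s{\left(H{\left(-1 \right)} \right)}} - \frac{17994}{24100 \frac{1}{-10475}} = \frac{47180}{-140 - 56} - \frac{17994}{24100 \frac{1}{-10475}} = \frac{47180}{-140 - 56} - \frac{17994}{24100 \left(- \frac{1}{10475}\right)} = \frac{47180}{-196} - \frac{17994}{- \frac{964}{419}} = 47180 \left(- \frac{1}{196}\right) - - \frac{3769743}{482} = - \frac{1685}{7} + \frac{3769743}{482} = \frac{25576031}{3374}$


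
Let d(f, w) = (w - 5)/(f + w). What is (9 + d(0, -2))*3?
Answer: 75/2 ≈ 37.500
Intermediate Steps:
d(f, w) = (-5 + w)/(f + w)
(9 + d(0, -2))*3 = (9 + (-5 - 2)/(0 - 2))*3 = (9 - 7/(-2))*3 = (9 - ½*(-7))*3 = (9 + 7/2)*3 = (25/2)*3 = 75/2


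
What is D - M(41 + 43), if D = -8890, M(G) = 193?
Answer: -9083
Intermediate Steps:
D - M(41 + 43) = -8890 - 1*193 = -8890 - 193 = -9083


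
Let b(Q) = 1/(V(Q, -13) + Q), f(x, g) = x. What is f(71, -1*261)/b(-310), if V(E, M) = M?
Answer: -22933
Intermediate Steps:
b(Q) = 1/(-13 + Q)
f(71, -1*261)/b(-310) = 71/(1/(-13 - 310)) = 71/(1/(-323)) = 71/(-1/323) = 71*(-323) = -22933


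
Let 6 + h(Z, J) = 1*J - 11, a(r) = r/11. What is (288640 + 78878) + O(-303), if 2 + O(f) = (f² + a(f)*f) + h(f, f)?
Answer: 5140864/11 ≈ 4.6735e+5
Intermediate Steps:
a(r) = r/11 (a(r) = r*(1/11) = r/11)
h(Z, J) = -17 + J (h(Z, J) = -6 + (1*J - 11) = -6 + (J - 11) = -6 + (-11 + J) = -17 + J)
O(f) = -19 + f + 12*f²/11 (O(f) = -2 + ((f² + (f/11)*f) + (-17 + f)) = -2 + ((f² + f²/11) + (-17 + f)) = -2 + (12*f²/11 + (-17 + f)) = -2 + (-17 + f + 12*f²/11) = -19 + f + 12*f²/11)
(288640 + 78878) + O(-303) = (288640 + 78878) + (-19 - 303 + (12/11)*(-303)²) = 367518 + (-19 - 303 + (12/11)*91809) = 367518 + (-19 - 303 + 1101708/11) = 367518 + 1098166/11 = 5140864/11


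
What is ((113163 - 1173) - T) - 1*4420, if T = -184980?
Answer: 292550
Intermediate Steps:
((113163 - 1173) - T) - 1*4420 = ((113163 - 1173) - 1*(-184980)) - 1*4420 = (111990 + 184980) - 4420 = 296970 - 4420 = 292550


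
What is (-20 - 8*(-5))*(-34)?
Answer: -680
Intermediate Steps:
(-20 - 8*(-5))*(-34) = (-20 + 40)*(-34) = 20*(-34) = -680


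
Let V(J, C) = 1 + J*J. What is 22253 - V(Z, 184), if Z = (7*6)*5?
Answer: -21848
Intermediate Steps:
Z = 210 (Z = 42*5 = 210)
V(J, C) = 1 + J**2
22253 - V(Z, 184) = 22253 - (1 + 210**2) = 22253 - (1 + 44100) = 22253 - 1*44101 = 22253 - 44101 = -21848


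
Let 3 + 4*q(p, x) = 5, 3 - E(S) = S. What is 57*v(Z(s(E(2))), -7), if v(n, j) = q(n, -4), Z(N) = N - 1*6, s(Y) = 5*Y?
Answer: 57/2 ≈ 28.500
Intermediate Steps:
E(S) = 3 - S
q(p, x) = 1/2 (q(p, x) = -3/4 + (1/4)*5 = -3/4 + 5/4 = 1/2)
Z(N) = -6 + N (Z(N) = N - 6 = -6 + N)
v(n, j) = 1/2
57*v(Z(s(E(2))), -7) = 57*(1/2) = 57/2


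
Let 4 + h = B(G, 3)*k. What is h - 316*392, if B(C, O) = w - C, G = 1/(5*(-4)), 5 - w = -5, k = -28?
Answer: -620787/5 ≈ -1.2416e+5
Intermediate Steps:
w = 10 (w = 5 - 1*(-5) = 5 + 5 = 10)
G = -1/20 (G = 1/(-20) = -1/20 ≈ -0.050000)
B(C, O) = 10 - C
h = -1427/5 (h = -4 + (10 - 1*(-1/20))*(-28) = -4 + (10 + 1/20)*(-28) = -4 + (201/20)*(-28) = -4 - 1407/5 = -1427/5 ≈ -285.40)
h - 316*392 = -1427/5 - 316*392 = -1427/5 - 123872 = -620787/5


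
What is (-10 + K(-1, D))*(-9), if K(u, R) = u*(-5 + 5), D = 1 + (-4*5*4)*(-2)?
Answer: 90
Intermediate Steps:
D = 161 (D = 1 - 20*4*(-2) = 1 - 80*(-2) = 1 + 160 = 161)
K(u, R) = 0 (K(u, R) = u*0 = 0)
(-10 + K(-1, D))*(-9) = (-10 + 0)*(-9) = -10*(-9) = 90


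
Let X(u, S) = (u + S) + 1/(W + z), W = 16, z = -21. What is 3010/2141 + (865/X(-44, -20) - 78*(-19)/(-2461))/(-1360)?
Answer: 1790914333/1264560240 ≈ 1.4162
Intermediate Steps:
X(u, S) = -⅕ + S + u (X(u, S) = (u + S) + 1/(16 - 21) = (S + u) + 1/(-5) = (S + u) - ⅕ = -⅕ + S + u)
3010/2141 + (865/X(-44, -20) - 78*(-19)/(-2461))/(-1360) = 3010/2141 + (865/(-⅕ - 20 - 44) - 78*(-19)/(-2461))/(-1360) = 3010*(1/2141) + (865/(-321/5) + 1482*(-1/2461))*(-1/1360) = 3010/2141 + (865*(-5/321) - 1482/2461)*(-1/1360) = 3010/2141 + (-4325/321 - 1482/2461)*(-1/1360) = 3010/2141 - 103921/7383*(-1/1360) = 3010/2141 + 6113/590640 = 1790914333/1264560240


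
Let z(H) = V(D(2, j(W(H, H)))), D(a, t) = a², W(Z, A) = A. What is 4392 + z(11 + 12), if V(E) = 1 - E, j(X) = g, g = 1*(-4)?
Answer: 4389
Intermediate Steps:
g = -4
j(X) = -4
z(H) = -3 (z(H) = 1 - 1*2² = 1 - 1*4 = 1 - 4 = -3)
4392 + z(11 + 12) = 4392 - 3 = 4389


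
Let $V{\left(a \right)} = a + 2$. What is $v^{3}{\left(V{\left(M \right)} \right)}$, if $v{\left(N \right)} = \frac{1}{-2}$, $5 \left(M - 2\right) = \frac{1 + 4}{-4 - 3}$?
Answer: $- \frac{1}{8} \approx -0.125$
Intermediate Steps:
$M = \frac{13}{7}$ ($M = 2 + \frac{\left(1 + 4\right) \frac{1}{-4 - 3}}{5} = 2 + \frac{5 \frac{1}{-7}}{5} = 2 + \frac{5 \left(- \frac{1}{7}\right)}{5} = 2 + \frac{1}{5} \left(- \frac{5}{7}\right) = 2 - \frac{1}{7} = \frac{13}{7} \approx 1.8571$)
$V{\left(a \right)} = 2 + a$
$v{\left(N \right)} = - \frac{1}{2}$
$v^{3}{\left(V{\left(M \right)} \right)} = \left(- \frac{1}{2}\right)^{3} = - \frac{1}{8}$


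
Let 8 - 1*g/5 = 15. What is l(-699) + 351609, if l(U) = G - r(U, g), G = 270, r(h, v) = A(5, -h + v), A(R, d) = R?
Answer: 351874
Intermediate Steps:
g = -35 (g = 40 - 5*15 = 40 - 75 = -35)
r(h, v) = 5
l(U) = 265 (l(U) = 270 - 1*5 = 270 - 5 = 265)
l(-699) + 351609 = 265 + 351609 = 351874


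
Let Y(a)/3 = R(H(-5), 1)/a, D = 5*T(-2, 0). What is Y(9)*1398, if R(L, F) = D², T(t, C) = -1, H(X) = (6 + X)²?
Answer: 11650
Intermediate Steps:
D = -5 (D = 5*(-1) = -5)
R(L, F) = 25 (R(L, F) = (-5)² = 25)
Y(a) = 75/a (Y(a) = 3*(25/a) = 75/a)
Y(9)*1398 = (75/9)*1398 = (75*(⅑))*1398 = (25/3)*1398 = 11650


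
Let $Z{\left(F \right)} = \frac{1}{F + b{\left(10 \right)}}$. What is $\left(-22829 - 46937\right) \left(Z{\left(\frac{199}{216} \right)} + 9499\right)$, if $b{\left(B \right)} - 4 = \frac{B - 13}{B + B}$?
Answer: $- \frac{3415005724082}{5153} \approx -6.6272 \cdot 10^{8}$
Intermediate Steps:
$b{\left(B \right)} = 4 + \frac{-13 + B}{2 B}$ ($b{\left(B \right)} = 4 + \frac{B - 13}{B + B} = 4 + \frac{-13 + B}{2 B}$)
$Z{\left(F \right)} = \frac{1}{\frac{77}{20} + F}$ ($Z{\left(F \right)} = \frac{1}{F + \frac{-13 + 9 \cdot 10}{2 \cdot 10}} = \frac{1}{F + \frac{1}{2} \cdot \frac{1}{10} \left(-13 + 90\right)} = \frac{1}{F + \frac{1}{2} \cdot \frac{1}{10} \cdot 77} = \frac{1}{F + \frac{77}{20}} = \frac{1}{\frac{77}{20} + F}$)
$\left(-22829 - 46937\right) \left(Z{\left(\frac{199}{216} \right)} + 9499\right) = \left(-22829 - 46937\right) \left(\frac{20}{77 + 20 \cdot \frac{199}{216}} + 9499\right) = - 69766 \left(\frac{20}{77 + 20 \cdot 199 \cdot \frac{1}{216}} + 9499\right) = - 69766 \left(\frac{20}{77 + 20 \cdot \frac{199}{216}} + 9499\right) = - 69766 \left(\frac{20}{77 + \frac{995}{54}} + 9499\right) = - 69766 \left(\frac{20}{\frac{5153}{54}} + 9499\right) = - 69766 \left(20 \cdot \frac{54}{5153} + 9499\right) = - 69766 \left(\frac{1080}{5153} + 9499\right) = \left(-69766\right) \frac{48949427}{5153} = - \frac{3415005724082}{5153}$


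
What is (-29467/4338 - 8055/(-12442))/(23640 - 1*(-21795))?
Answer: -82921456/613070311815 ≈ -0.00013526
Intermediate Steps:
(-29467/4338 - 8055/(-12442))/(23640 - 1*(-21795)) = (-29467*1/4338 - 8055*(-1/12442))/(23640 + 21795) = (-29467/4338 + 8055/12442)/45435 = -82921456/13493349*1/45435 = -82921456/613070311815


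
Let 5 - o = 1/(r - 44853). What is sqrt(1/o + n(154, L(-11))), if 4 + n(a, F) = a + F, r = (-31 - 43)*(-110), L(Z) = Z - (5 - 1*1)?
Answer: sqrt(4555763566618)/183566 ≈ 11.628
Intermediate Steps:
L(Z) = -4 + Z (L(Z) = Z - (5 - 1) = Z - 1*4 = Z - 4 = -4 + Z)
r = 8140 (r = -74*(-110) = 8140)
n(a, F) = -4 + F + a (n(a, F) = -4 + (a + F) = -4 + (F + a) = -4 + F + a)
o = 183566/36713 (o = 5 - 1/(8140 - 44853) = 5 - 1/(-36713) = 5 - 1*(-1/36713) = 5 + 1/36713 = 183566/36713 ≈ 5.0000)
sqrt(1/o + n(154, L(-11))) = sqrt(1/(183566/36713) + (-4 + (-4 - 11) + 154)) = sqrt(36713/183566 + (-4 - 15 + 154)) = sqrt(36713/183566 + 135) = sqrt(24818123/183566) = sqrt(4555763566618)/183566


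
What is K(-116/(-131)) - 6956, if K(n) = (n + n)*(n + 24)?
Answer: -118615596/17161 ≈ -6911.9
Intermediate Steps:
K(n) = 2*n*(24 + n) (K(n) = (2*n)*(24 + n) = 2*n*(24 + n))
K(-116/(-131)) - 6956 = 2*(-116/(-131))*(24 - 116/(-131)) - 6956 = 2*(-116*(-1/131))*(24 - 116*(-1/131)) - 6956 = 2*(116/131)*(24 + 116/131) - 6956 = 2*(116/131)*(3260/131) - 6956 = 756320/17161 - 6956 = -118615596/17161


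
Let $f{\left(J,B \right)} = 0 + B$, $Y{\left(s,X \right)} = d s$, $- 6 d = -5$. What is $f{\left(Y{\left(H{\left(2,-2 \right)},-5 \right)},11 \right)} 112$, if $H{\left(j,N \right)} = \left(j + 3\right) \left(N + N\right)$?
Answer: $1232$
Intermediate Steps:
$d = \frac{5}{6}$ ($d = \left(- \frac{1}{6}\right) \left(-5\right) = \frac{5}{6} \approx 0.83333$)
$H{\left(j,N \right)} = 2 N \left(3 + j\right)$ ($H{\left(j,N \right)} = \left(3 + j\right) 2 N = 2 N \left(3 + j\right)$)
$Y{\left(s,X \right)} = \frac{5 s}{6}$
$f{\left(J,B \right)} = B$
$f{\left(Y{\left(H{\left(2,-2 \right)},-5 \right)},11 \right)} 112 = 11 \cdot 112 = 1232$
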